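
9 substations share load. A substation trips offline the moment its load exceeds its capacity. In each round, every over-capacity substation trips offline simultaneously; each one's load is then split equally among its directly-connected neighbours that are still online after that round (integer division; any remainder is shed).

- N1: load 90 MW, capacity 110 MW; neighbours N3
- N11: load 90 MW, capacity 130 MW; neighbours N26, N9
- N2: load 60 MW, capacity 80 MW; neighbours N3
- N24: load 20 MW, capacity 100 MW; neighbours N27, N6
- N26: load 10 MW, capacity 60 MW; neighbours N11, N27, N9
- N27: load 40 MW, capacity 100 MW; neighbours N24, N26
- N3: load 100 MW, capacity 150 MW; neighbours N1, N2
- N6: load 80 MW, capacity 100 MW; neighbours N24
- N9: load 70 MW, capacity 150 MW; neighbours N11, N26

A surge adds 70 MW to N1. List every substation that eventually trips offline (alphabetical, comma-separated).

N1, N2, N3

Round 1 — N1 at 160 > 110. N1 trips offline.
  N1 sheds 160 MW to N3: 160 each.
    N3: 100+160 = 260 > 150
Round 2 — N3 trips offline.
  N3 sheds 260 MW to N2: 260 each.
    N2: 60+260 = 320 > 80
Round 3 — N2 trips offline.
  N2 sheds 320 MW: no online neighbours, lost.
No further trips.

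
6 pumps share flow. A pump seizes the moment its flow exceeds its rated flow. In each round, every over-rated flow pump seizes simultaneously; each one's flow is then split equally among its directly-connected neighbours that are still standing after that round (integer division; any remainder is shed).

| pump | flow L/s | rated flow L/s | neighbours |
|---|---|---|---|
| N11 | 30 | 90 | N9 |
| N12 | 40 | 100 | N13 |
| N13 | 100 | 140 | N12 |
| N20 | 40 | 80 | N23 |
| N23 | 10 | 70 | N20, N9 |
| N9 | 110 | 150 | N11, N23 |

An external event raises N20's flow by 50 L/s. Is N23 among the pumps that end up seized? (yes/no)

yes

Round 1 — N20 at 90 > 80. N20 seizes.
  N20 sheds 90 L/s to N23: 90 each.
    N23: 10+90 = 100 > 70
Round 2 — N23 seizes.
  N23 sheds 100 L/s to N9: 100 each.
    N9: 110+100 = 210 > 150
Round 3 — N9 seizes.
  N9 sheds 210 L/s to N11: 210 each.
    N11: 30+210 = 240 > 90
Round 4 — N11 seizes.
  N11 sheds 240 L/s: no online neighbours, lost.
No further seizures.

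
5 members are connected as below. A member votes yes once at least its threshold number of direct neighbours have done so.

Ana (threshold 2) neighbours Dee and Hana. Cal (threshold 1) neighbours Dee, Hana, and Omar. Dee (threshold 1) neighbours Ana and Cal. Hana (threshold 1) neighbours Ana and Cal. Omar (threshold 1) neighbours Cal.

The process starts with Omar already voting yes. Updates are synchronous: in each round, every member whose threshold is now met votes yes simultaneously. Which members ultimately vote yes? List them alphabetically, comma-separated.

Ana, Cal, Dee, Hana, Omar

Round 1 — Omar votes yes (initial).
Round 2 — checking thresholds:
  Cal: 1 of 3 neighbours ≥ 1, votes yes.
Round 3 — checking thresholds:
  Dee: 1 of 2 neighbours ≥ 1, votes yes.
  Hana: 1 of 2 neighbours ≥ 1, votes yes.
Round 4 — checking thresholds:
  Ana: 2 of 2 neighbours ≥ 2, votes yes.
Round 5 — no new yes votes; cascade stops.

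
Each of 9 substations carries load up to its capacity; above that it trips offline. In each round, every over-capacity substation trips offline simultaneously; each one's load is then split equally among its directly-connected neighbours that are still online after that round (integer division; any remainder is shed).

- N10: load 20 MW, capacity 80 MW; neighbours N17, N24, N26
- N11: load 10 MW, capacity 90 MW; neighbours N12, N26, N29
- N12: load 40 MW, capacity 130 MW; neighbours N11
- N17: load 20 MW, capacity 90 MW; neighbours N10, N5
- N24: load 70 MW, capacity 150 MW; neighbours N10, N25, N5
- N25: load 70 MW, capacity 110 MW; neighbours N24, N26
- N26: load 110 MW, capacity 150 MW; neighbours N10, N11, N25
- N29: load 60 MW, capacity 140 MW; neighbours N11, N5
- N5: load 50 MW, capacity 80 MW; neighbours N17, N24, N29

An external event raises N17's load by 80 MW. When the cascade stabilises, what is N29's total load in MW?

Round 1 — N17 at 100 > 90. N17 trips offline.
  N17 sheds 100 MW to N10, N5: 50 each.
    N10: 20+50 = 70 ≤ 80
    N5: 50+50 = 100 > 80
Round 2 — N5 trips offline.
  N5 sheds 100 MW to N24, N29: 50 each.
    N24: 70+50 = 120 ≤ 150
    N29: 60+50 = 110 ≤ 140
No further trips.

110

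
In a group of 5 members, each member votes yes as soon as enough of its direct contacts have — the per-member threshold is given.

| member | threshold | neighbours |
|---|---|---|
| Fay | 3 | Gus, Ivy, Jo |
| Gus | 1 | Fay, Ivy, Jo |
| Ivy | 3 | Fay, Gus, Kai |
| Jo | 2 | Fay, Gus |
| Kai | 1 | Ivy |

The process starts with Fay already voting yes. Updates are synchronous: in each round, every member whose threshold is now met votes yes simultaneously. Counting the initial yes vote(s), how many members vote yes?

Round 1 — Fay votes yes (initial).
Round 2 — checking thresholds:
  Gus: 1 of 3 neighbours ≥ 1, votes yes.
  Ivy: 1 of 3 neighbours < 3, below threshold.
  Jo: 1 of 2 neighbours < 2, below threshold.
Round 3 — checking thresholds:
  Ivy: 2 of 3 neighbours < 3, below threshold.
  Jo: 2 of 2 neighbours ≥ 2, votes yes.
Round 4 — no new yes votes; cascade stops.

3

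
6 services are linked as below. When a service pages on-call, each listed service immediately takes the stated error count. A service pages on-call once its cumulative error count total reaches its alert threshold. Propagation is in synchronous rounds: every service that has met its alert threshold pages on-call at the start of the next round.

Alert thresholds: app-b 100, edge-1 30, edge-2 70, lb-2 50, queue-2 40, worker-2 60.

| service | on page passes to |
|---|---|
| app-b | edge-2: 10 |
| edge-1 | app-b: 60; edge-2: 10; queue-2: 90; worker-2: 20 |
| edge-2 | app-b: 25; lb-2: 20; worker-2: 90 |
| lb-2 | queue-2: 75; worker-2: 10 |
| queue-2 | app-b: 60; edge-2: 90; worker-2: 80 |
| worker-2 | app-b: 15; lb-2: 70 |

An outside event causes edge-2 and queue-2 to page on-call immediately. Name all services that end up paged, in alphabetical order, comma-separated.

app-b, edge-2, lb-2, queue-2, worker-2

Round 1 — edge-2, queue-2 page on-call (initial).
  app-b: +25+60 → 85 < 100
  lb-2: +20 → 20 < 50
  worker-2: +90+80 → 170 ≥ 60
Round 2 — worker-2 pages on-call.
  app-b: +15 → 100 ≥ 100
  lb-2: +70 → 90 ≥ 50
Round 3 — app-b, lb-2 page on-call.
No further pages.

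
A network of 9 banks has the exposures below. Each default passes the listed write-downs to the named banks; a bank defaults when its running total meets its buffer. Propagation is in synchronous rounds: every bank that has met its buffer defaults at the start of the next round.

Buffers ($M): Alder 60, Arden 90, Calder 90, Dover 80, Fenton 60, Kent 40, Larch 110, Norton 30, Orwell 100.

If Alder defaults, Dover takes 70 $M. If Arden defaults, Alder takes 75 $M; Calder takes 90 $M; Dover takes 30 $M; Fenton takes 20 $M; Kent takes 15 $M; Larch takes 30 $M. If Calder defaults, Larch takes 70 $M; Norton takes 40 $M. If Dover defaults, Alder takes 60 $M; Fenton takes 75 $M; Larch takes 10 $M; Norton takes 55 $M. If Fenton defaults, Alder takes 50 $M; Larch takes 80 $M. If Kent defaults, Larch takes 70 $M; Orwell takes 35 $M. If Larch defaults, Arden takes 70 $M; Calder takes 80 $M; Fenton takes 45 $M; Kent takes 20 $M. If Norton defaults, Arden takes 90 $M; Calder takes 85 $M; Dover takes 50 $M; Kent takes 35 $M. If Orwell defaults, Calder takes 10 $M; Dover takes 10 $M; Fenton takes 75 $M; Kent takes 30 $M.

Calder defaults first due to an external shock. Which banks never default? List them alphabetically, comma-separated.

Round 1 — Calder defaults (initial).
  Larch: +70 → 70 < 110
  Norton: +40 → 40 ≥ 30
Round 2 — Norton defaults.
  Arden: +90 → 90 ≥ 90
  Dover: +50 → 50 < 80
  Kent: +35 → 35 < 40
Round 3 — Arden defaults.
  Alder: +75 → 75 ≥ 60
  Dover: +30 → 80 ≥ 80
  Fenton: +20 → 20 < 60
  Kent: +15 → 50 ≥ 40
  Larch: +30 → 100 < 110
Round 4 — Alder, Dover, Kent default.
  Fenton: +75 → 95 ≥ 60
  Larch: +10+70 → 180 ≥ 110
  Orwell: +35 → 35 < 100
Round 5 — Fenton, Larch default.
No further defaults.

Orwell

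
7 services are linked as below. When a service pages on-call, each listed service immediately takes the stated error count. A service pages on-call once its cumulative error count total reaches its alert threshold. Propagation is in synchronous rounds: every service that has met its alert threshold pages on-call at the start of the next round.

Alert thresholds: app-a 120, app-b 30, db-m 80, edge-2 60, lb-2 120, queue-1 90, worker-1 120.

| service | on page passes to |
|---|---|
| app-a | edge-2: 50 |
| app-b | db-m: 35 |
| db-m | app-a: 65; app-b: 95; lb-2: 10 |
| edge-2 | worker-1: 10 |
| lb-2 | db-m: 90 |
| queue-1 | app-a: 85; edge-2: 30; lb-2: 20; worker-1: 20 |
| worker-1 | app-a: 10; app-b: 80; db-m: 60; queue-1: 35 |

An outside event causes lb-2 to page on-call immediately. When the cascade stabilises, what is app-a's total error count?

65

Round 1 — lb-2 pages on-call (initial).
  db-m: +90 → 90 ≥ 80
Round 2 — db-m pages on-call.
  app-a: +65 → 65 < 120
  app-b: +95 → 95 ≥ 30
Round 3 — app-b pages on-call.
No further pages.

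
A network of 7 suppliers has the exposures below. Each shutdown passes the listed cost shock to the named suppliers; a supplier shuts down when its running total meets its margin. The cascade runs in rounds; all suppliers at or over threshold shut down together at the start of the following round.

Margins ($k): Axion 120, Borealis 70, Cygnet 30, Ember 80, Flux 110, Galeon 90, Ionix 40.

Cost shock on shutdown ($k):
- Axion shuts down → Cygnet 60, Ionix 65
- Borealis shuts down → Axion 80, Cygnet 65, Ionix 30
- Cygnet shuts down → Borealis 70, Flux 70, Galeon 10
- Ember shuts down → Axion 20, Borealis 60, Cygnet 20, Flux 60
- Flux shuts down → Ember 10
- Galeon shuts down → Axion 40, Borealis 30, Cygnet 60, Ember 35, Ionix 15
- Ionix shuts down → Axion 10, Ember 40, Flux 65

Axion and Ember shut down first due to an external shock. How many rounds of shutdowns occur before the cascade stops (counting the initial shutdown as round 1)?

Round 1 — Axion, Ember shut down (initial).
  Borealis: +60 → 60 < 70
  Cygnet: +60+20 → 80 ≥ 30
  Flux: +60 → 60 < 110
  Ionix: +65 → 65 ≥ 40
Round 2 — Cygnet, Ionix shut down.
  Borealis: +70 → 130 ≥ 70
  Flux: +70+65 → 195 ≥ 110
  Galeon: +10 → 10 < 90
Round 3 — Borealis, Flux shut down.
No further shutdowns.

3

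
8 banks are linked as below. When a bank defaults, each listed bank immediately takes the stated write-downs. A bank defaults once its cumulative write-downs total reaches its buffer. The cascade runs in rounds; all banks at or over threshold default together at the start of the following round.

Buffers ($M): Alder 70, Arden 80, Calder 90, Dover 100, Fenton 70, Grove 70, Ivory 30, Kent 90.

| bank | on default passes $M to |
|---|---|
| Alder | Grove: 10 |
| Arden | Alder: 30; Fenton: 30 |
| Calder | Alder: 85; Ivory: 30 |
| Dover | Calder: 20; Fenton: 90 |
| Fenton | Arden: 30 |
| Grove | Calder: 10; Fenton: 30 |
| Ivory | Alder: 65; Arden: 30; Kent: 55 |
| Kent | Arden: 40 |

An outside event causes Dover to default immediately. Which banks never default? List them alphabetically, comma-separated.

Alder, Arden, Calder, Grove, Ivory, Kent

Round 1 — Dover defaults (initial).
  Calder: +20 → 20 < 90
  Fenton: +90 → 90 ≥ 70
Round 2 — Fenton defaults.
  Arden: +30 → 30 < 80
No further defaults.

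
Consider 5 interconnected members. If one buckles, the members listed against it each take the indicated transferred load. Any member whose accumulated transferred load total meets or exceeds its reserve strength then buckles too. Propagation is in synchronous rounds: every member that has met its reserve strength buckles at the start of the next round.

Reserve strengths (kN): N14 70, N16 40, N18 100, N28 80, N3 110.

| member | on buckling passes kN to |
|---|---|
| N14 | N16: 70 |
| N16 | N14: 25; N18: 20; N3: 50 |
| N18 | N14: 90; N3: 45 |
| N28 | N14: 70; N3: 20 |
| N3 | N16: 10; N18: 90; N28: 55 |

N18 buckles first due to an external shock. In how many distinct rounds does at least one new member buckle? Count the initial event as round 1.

Round 1 — N18 buckles (initial).
  N14: +90 → 90 ≥ 70
  N3: +45 → 45 < 110
Round 2 — N14 buckles.
  N16: +70 → 70 ≥ 40
Round 3 — N16 buckles.
  N3: +50 → 95 < 110
No further bucklings.

3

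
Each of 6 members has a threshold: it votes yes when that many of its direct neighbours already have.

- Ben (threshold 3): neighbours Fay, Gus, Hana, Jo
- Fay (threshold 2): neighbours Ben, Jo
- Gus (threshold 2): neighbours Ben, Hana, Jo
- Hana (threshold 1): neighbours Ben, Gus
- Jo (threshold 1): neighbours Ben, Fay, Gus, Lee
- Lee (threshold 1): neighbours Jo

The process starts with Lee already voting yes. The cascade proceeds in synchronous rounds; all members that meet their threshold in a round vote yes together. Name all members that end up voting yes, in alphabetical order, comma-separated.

Round 1 — Lee votes yes (initial).
Round 2 — checking thresholds:
  Jo: 1 of 4 neighbours ≥ 1, votes yes.
Round 3 — no new yes votes; cascade stops.

Jo, Lee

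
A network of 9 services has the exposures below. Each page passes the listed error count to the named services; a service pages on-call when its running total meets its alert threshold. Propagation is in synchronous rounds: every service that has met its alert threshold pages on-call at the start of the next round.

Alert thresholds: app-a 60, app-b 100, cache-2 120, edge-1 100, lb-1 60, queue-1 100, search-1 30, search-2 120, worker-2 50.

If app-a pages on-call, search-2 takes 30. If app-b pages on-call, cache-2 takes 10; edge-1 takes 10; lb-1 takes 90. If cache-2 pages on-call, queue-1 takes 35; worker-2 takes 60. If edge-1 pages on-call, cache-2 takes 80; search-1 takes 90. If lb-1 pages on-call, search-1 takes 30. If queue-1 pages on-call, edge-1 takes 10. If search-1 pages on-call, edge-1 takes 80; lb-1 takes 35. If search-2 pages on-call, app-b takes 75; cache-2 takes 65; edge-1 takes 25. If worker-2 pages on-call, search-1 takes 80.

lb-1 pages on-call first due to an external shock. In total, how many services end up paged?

Round 1 — lb-1 pages on-call (initial).
  search-1: +30 → 30 ≥ 30
Round 2 — search-1 pages on-call.
  edge-1: +80 → 80 < 100
No further pages.

2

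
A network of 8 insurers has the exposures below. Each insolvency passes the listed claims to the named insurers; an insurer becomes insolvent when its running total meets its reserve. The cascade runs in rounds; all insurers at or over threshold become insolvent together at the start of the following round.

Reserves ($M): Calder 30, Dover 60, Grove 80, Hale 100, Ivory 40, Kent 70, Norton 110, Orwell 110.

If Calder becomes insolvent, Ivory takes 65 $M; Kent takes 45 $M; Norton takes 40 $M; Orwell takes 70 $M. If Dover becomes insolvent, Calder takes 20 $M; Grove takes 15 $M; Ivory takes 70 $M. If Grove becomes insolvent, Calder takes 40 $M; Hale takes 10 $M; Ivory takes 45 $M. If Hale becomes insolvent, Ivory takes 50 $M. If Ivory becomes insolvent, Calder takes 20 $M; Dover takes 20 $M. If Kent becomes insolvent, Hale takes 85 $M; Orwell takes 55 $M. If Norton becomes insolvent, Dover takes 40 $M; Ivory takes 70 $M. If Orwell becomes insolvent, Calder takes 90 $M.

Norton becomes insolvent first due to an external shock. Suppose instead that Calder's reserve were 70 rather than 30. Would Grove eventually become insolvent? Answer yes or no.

no

With Calder's reserve at 70:
Round 1 — Norton becomes insolvent (initial).
  Dover: +40 → 40 < 60
  Ivory: +70 → 70 ≥ 40
Round 2 — Ivory becomes insolvent.
  Calder: +20 → 20 < 70
  Dover: +20 → 60 ≥ 60
Round 3 — Dover becomes insolvent.
  Calder: +20 → 40 < 70
  Grove: +15 → 15 < 80
No further insolvencies.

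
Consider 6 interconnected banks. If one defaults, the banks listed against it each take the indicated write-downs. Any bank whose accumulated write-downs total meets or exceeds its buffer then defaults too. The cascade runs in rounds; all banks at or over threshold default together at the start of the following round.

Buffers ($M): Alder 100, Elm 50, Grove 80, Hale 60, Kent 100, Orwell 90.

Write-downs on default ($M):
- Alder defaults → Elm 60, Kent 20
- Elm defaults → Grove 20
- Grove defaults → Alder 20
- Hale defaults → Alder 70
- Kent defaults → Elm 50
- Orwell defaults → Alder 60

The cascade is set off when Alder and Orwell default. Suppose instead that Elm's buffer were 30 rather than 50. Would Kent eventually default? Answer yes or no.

no

With Elm's buffer at 30:
Round 1 — Alder, Orwell default (initial).
  Elm: +60 → 60 ≥ 30
  Kent: +20 → 20 < 100
Round 2 — Elm defaults.
  Grove: +20 → 20 < 80
No further defaults.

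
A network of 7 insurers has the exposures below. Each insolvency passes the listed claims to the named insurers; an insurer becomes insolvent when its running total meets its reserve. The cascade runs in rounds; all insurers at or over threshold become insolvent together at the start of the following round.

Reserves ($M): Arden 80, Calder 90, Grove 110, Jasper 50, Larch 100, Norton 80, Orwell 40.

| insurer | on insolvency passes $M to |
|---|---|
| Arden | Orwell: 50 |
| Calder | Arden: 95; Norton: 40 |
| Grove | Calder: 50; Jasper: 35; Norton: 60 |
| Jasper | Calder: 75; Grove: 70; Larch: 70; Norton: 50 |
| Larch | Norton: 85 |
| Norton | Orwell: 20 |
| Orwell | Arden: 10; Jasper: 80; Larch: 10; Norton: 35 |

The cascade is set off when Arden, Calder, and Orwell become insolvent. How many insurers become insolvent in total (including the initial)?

5

Round 1 — Arden, Calder, Orwell become insolvent (initial).
  Jasper: +80 → 80 ≥ 50
  Larch: +10 → 10 < 100
  Norton: +40+35 → 75 < 80
Round 2 — Jasper becomes insolvent.
  Grove: +70 → 70 < 110
  Larch: +70 → 80 < 100
  Norton: +50 → 125 ≥ 80
Round 3 — Norton becomes insolvent.
No further insolvencies.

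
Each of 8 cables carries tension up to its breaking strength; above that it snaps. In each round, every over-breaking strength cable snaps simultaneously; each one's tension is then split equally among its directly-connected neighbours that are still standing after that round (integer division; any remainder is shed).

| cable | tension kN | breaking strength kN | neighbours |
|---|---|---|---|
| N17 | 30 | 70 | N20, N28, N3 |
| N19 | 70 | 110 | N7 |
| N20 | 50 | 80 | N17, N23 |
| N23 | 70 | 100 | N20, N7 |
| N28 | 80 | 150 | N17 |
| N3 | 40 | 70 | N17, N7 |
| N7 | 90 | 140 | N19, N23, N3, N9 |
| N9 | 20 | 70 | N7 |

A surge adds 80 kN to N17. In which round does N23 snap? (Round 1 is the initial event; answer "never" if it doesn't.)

3

Round 1 — N17 at 110 > 70. N17 snaps.
  N17 sheds 110 kN to N20, N28, N3: 36 each (2 lost).
    N20: 50+36 = 86 > 80
    N28: 80+36 = 116 ≤ 150
    N3: 40+36 = 76 > 70
Round 2 — N20, N3 snap.
  N20 sheds 86 kN to N23: 86 each.
    N23: 70+86 = 156 > 100
  N3 sheds 76 kN to N7: 76 each.
    N7: 90+76 = 166 > 140
Round 3 — N23, N7 snap.
  N23 sheds 156 kN: no online neighbours, lost.
  N7 sheds 166 kN to N19, N9: 83 each.
    N19: 70+83 = 153 > 110
    N9: 20+83 = 103 > 70
Round 4 — N19, N9 snap.
  N19 sheds 153 kN: no online neighbours, lost.
  N9 sheds 103 kN: no online neighbours, lost.
No further breaks.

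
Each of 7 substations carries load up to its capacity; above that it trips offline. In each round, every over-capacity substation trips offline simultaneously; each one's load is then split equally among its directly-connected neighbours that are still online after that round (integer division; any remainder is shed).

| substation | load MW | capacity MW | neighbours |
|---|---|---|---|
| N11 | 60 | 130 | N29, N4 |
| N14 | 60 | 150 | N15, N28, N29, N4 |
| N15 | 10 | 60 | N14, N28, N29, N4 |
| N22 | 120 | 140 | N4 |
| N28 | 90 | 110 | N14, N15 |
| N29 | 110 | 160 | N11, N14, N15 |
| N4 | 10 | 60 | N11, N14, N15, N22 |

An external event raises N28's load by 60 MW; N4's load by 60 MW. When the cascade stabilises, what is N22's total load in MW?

137

Round 1 — N28 at 150 > 110; N4 at 70 > 60. N28, N4 trip offline.
  N28 sheds 150 MW to N14, N15: 75 each.
    N14: 60+75 = 135 ≤ 150
    N15: 10+75 = 85 > 60
  N4 sheds 70 MW to N11, N14, N15, N22: 17 each (2 lost).
    N11: 60+17 = 77 ≤ 130
    N14: 135+17 = 152 > 150
    N15: 85+17 = 102 > 60
    N22: 120+17 = 137 ≤ 140
Round 2 — N14, N15 trip offline.
  N14 sheds 152 MW to N29: 152 each.
    N29: 110+152 = 262 > 160
  N15 sheds 102 MW to N29: 102 each.
    N29: 262+102 = 364 > 160
Round 3 — N29 trips offline.
  N29 sheds 364 MW to N11: 364 each.
    N11: 77+364 = 441 > 130
Round 4 — N11 trips offline.
  N11 sheds 441 MW: no online neighbours, lost.
No further trips.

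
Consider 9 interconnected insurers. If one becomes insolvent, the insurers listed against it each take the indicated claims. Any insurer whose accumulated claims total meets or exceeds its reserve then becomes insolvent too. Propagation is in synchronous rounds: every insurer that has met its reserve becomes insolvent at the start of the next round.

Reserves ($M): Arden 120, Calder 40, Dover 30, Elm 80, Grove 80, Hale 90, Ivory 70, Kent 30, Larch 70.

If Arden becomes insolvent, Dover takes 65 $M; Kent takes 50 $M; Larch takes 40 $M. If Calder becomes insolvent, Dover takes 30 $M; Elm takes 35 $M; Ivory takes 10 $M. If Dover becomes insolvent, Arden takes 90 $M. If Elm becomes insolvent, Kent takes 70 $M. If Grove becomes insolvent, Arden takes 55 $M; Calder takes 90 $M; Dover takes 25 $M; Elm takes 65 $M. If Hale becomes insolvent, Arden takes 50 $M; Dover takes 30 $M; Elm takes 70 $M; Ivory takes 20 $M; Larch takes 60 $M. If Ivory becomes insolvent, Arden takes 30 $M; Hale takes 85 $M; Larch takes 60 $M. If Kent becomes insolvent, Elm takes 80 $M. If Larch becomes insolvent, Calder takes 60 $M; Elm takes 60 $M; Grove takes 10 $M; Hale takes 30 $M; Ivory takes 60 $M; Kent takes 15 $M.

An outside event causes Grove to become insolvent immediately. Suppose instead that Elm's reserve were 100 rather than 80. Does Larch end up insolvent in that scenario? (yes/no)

With Elm's reserve at 100:
Round 1 — Grove becomes insolvent (initial).
  Arden: +55 → 55 < 120
  Calder: +90 → 90 ≥ 40
  Dover: +25 → 25 < 30
  Elm: +65 → 65 < 100
Round 2 — Calder becomes insolvent.
  Dover: +30 → 55 ≥ 30
  Elm: +35 → 100 ≥ 100
  Ivory: +10 → 10 < 70
Round 3 — Dover, Elm become insolvent.
  Arden: +90 → 145 ≥ 120
  Kent: +70 → 70 ≥ 30
Round 4 — Arden, Kent become insolvent.
  Larch: +40 → 40 < 70
No further insolvencies.

no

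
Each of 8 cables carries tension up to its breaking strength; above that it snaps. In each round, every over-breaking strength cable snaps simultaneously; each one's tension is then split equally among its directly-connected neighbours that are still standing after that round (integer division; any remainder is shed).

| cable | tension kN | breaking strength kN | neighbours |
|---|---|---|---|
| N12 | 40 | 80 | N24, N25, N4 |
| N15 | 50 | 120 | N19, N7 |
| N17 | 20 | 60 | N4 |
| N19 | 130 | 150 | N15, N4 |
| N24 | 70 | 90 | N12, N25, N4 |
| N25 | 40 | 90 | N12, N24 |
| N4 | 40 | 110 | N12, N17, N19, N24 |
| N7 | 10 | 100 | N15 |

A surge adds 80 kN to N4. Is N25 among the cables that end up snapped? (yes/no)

yes

Round 1 — N4 at 120 > 110. N4 snaps.
  N4 sheds 120 kN to N12, N17, N19, N24: 30 each.
    N12: 40+30 = 70 ≤ 80
    N17: 20+30 = 50 ≤ 60
    N19: 130+30 = 160 > 150
    N24: 70+30 = 100 > 90
Round 2 — N19, N24 snap.
  N19 sheds 160 kN to N15: 160 each.
    N15: 50+160 = 210 > 120
  N24 sheds 100 kN to N12, N25: 50 each.
    N12: 70+50 = 120 > 80
    N25: 40+50 = 90 ≤ 90
Round 3 — N12, N15 snap.
  N12 sheds 120 kN to N25: 120 each.
    N25: 90+120 = 210 > 90
  N15 sheds 210 kN to N7: 210 each.
    N7: 10+210 = 220 > 100
Round 4 — N25, N7 snap.
  N25 sheds 210 kN: no online neighbours, lost.
  N7 sheds 220 kN: no online neighbours, lost.
No further breaks.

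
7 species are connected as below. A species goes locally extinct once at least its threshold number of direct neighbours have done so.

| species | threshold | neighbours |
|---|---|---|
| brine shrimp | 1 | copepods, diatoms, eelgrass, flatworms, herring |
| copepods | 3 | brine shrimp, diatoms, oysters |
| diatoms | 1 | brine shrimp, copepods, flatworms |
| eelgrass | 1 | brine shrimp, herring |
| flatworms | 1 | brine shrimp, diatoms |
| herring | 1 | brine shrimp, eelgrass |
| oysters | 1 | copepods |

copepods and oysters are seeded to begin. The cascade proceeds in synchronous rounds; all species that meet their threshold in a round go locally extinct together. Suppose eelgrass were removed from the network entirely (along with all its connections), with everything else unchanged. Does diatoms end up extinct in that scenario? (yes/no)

yes

With eelgrass removed:
Round 1 — copepods, oysters go locally extinct (initial).
Round 2 — checking thresholds:
  brine shrimp: 1 of 4 neighbours ≥ 1, goes locally extinct.
  diatoms: 1 of 3 neighbours ≥ 1, goes locally extinct.
Round 3 — checking thresholds:
  flatworms: 2 of 2 neighbours ≥ 1, goes locally extinct.
  herring: 1 of 1 neighbours ≥ 1, goes locally extinct.
Round 4 — no new extinctions; cascade stops.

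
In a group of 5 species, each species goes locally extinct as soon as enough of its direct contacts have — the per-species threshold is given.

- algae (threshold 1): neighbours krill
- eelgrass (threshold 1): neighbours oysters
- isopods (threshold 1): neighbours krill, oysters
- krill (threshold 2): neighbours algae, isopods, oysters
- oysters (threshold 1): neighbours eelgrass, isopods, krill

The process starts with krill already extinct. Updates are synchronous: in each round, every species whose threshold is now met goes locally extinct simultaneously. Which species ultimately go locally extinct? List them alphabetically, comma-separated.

algae, eelgrass, isopods, krill, oysters

Round 1 — krill goes locally extinct (initial).
Round 2 — checking thresholds:
  algae: 1 of 1 neighbours ≥ 1, goes locally extinct.
  isopods: 1 of 2 neighbours ≥ 1, goes locally extinct.
  oysters: 1 of 3 neighbours ≥ 1, goes locally extinct.
Round 3 — checking thresholds:
  eelgrass: 1 of 1 neighbours ≥ 1, goes locally extinct.
Round 4 — no new extinctions; cascade stops.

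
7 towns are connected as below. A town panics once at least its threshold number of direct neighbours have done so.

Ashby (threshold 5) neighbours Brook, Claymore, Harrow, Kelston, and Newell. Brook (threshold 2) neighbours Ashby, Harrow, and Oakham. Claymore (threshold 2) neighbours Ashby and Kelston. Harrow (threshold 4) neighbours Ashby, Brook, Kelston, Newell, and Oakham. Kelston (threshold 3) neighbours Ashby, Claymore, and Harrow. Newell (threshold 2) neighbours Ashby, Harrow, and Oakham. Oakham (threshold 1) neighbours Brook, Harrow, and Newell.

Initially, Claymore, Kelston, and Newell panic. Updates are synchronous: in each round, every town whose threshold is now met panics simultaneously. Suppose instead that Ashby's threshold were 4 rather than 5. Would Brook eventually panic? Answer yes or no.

With Ashby's threshold at 4:
Round 1 — Claymore, Kelston, Newell panic (initial).
Round 2 — checking thresholds:
  Ashby: 3 of 5 neighbours < 4, holds.
  Harrow: 2 of 5 neighbours < 4, holds.
  Oakham: 1 of 3 neighbours ≥ 1, panics.
Round 3 — no new panics; cascade stops.

no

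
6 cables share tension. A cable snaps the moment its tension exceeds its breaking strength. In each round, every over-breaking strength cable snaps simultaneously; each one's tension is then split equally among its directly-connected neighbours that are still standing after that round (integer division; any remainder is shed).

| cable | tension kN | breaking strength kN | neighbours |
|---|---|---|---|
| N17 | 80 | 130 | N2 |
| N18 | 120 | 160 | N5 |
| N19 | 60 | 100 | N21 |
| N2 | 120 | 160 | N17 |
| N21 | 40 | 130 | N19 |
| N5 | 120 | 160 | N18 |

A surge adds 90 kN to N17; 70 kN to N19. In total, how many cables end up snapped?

Round 1 — N17 at 170 > 130; N19 at 130 > 100. N17, N19 snap.
  N17 sheds 170 kN to N2: 170 each.
    N2: 120+170 = 290 > 160
  N19 sheds 130 kN to N21: 130 each.
    N21: 40+130 = 170 > 130
Round 2 — N2, N21 snap.
  N2 sheds 290 kN: no online neighbours, lost.
  N21 sheds 170 kN: no online neighbours, lost.
No further breaks.

4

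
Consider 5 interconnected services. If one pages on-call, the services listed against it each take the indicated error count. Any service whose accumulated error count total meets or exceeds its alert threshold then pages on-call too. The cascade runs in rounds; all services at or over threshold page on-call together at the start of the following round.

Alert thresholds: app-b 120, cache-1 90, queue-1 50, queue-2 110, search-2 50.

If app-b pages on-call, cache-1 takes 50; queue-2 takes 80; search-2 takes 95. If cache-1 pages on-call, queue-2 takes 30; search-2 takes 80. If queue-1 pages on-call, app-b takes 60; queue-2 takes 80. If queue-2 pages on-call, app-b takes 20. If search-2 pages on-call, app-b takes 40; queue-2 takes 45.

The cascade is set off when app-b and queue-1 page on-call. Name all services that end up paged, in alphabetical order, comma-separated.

app-b, queue-1, queue-2, search-2

Round 1 — app-b, queue-1 page on-call (initial).
  cache-1: +50 → 50 < 90
  queue-2: +80+80 → 160 ≥ 110
  search-2: +95 → 95 ≥ 50
Round 2 — queue-2, search-2 page on-call.
No further pages.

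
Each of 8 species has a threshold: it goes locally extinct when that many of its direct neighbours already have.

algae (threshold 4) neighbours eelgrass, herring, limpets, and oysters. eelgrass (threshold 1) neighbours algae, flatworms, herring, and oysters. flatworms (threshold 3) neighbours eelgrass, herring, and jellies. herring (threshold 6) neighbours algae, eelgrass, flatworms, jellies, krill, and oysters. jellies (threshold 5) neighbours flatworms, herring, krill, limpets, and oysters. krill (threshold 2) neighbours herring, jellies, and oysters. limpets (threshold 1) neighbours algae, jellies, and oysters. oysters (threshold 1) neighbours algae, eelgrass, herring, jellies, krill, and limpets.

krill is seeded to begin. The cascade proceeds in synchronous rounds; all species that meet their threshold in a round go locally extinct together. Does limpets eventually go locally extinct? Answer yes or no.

yes

Round 1 — krill goes locally extinct (initial).
Round 2 — checking thresholds:
  herring: 1 of 6 neighbours < 6, below threshold.
  jellies: 1 of 5 neighbours < 5, below threshold.
  oysters: 1 of 6 neighbours ≥ 1, goes locally extinct.
Round 3 — checking thresholds:
  algae: 1 of 4 neighbours < 4, below threshold.
  eelgrass: 1 of 4 neighbours ≥ 1, goes locally extinct.
  herring: 2 of 6 neighbours < 6, below threshold.
  jellies: 2 of 5 neighbours < 5, below threshold.
  limpets: 1 of 3 neighbours ≥ 1, goes locally extinct.
Round 4 — no new extinctions; cascade stops.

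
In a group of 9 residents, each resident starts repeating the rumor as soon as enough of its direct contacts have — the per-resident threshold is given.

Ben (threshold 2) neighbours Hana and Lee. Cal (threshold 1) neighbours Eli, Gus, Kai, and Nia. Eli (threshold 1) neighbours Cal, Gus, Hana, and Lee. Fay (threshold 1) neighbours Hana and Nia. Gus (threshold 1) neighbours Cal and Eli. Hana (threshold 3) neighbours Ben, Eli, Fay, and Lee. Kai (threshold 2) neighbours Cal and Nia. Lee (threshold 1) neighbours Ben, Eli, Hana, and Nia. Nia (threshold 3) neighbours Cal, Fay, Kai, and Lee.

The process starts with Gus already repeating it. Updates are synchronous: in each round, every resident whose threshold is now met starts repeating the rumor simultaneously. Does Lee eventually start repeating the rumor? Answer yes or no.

yes

Round 1 — Gus starts repeating the rumor (initial).
Round 2 — checking thresholds:
  Cal: 1 of 4 neighbours ≥ 1, starts repeating the rumor.
  Eli: 1 of 4 neighbours ≥ 1, starts repeating the rumor.
Round 3 — checking thresholds:
  Hana: 1 of 4 neighbours < 3, below threshold.
  Kai: 1 of 2 neighbours < 2, below threshold.
  Lee: 1 of 4 neighbours ≥ 1, starts repeating the rumor.
  Nia: 1 of 4 neighbours < 3, below threshold.
Round 4 — no new spreads; cascade stops.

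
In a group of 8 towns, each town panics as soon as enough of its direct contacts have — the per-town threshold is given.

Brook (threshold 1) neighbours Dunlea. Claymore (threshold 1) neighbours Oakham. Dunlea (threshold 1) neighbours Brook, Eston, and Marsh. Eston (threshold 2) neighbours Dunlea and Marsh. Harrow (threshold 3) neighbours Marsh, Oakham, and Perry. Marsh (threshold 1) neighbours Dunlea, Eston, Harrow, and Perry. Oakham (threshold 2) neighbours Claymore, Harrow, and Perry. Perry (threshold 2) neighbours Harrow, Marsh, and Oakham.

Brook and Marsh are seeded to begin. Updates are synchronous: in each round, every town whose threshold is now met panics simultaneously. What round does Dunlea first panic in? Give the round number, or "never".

2

Round 1 — Brook, Marsh panic (initial).
Round 2 — checking thresholds:
  Dunlea: 2 of 3 neighbours ≥ 1, panics.
  Eston: 1 of 2 neighbours < 2, not yet.
  Harrow: 1 of 3 neighbours < 3, not yet.
  Perry: 1 of 3 neighbours < 2, not yet.
Round 3 — checking thresholds:
  Eston: 2 of 2 neighbours ≥ 2, panics.
  Harrow: 1 of 3 neighbours < 3, not yet.
  Perry: 1 of 3 neighbours < 2, not yet.
Round 4 — no new panics; cascade stops.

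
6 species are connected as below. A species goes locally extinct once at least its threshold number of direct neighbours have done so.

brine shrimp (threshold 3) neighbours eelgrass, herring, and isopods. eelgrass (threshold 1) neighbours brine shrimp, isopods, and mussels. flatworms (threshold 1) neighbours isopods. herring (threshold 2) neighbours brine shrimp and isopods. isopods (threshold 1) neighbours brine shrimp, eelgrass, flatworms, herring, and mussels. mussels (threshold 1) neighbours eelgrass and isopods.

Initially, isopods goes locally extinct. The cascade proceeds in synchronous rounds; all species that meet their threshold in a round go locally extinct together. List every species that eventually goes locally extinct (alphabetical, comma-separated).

eelgrass, flatworms, isopods, mussels

Round 1 — isopods goes locally extinct (initial).
Round 2 — checking thresholds:
  brine shrimp: 1 of 3 neighbours < 3, below threshold.
  eelgrass: 1 of 3 neighbours ≥ 1, goes locally extinct.
  flatworms: 1 of 1 neighbours ≥ 1, goes locally extinct.
  herring: 1 of 2 neighbours < 2, below threshold.
  mussels: 1 of 2 neighbours ≥ 1, goes locally extinct.
Round 3 — no new extinctions; cascade stops.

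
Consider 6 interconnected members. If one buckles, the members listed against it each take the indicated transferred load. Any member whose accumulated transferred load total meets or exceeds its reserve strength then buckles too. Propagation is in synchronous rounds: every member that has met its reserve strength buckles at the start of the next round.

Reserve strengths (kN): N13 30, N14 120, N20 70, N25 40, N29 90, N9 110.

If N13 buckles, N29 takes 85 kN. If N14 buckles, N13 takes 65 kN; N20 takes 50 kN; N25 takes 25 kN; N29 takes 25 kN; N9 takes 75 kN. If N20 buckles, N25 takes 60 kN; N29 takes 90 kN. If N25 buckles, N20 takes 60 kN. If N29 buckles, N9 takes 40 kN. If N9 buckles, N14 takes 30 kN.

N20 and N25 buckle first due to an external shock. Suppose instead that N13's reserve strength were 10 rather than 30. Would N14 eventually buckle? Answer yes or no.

With N13's reserve strength at 10:
Round 1 — N20, N25 buckle (initial).
  N29: +90 → 90 ≥ 90
Round 2 — N29 buckles.
  N9: +40 → 40 < 110
No further bucklings.

no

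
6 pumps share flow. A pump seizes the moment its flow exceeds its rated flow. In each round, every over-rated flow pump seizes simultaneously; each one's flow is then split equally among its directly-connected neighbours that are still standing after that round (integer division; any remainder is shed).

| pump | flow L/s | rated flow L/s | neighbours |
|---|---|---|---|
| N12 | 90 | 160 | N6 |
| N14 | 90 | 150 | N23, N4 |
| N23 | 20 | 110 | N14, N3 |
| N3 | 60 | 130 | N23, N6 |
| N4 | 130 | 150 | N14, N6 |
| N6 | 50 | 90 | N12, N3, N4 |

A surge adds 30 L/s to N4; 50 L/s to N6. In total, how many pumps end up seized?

Round 1 — N4 at 160 > 150; N6 at 100 > 90. N4, N6 seize.
  N4 sheds 160 L/s to N14: 160 each.
    N14: 90+160 = 250 > 150
  N6 sheds 100 L/s to N12, N3: 50 each.
    N12: 90+50 = 140 ≤ 160
    N3: 60+50 = 110 ≤ 130
Round 2 — N14 seizes.
  N14 sheds 250 L/s to N23: 250 each.
    N23: 20+250 = 270 > 110
Round 3 — N23 seizes.
  N23 sheds 270 L/s to N3: 270 each.
    N3: 110+270 = 380 > 130
Round 4 — N3 seizes.
  N3 sheds 380 L/s: no online neighbours, lost.
No further seizures.

5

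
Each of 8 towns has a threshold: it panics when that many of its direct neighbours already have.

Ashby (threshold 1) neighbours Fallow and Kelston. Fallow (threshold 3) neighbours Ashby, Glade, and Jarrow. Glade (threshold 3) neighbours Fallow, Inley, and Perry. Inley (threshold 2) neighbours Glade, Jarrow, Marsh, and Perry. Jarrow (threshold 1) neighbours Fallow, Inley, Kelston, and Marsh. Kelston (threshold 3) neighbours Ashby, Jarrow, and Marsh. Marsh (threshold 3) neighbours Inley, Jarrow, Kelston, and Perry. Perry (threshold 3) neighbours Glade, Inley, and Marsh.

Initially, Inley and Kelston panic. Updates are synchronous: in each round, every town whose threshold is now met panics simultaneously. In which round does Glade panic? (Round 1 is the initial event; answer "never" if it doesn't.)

never

Round 1 — Inley, Kelston panic (initial).
Round 2 — checking thresholds:
  Ashby: 1 of 2 neighbours ≥ 1, panics.
  Glade: 1 of 3 neighbours < 3, below threshold.
  Jarrow: 2 of 4 neighbours ≥ 1, panics.
  Marsh: 2 of 4 neighbours < 3, below threshold.
  Perry: 1 of 3 neighbours < 3, below threshold.
Round 3 — checking thresholds:
  Fallow: 2 of 3 neighbours < 3, below threshold.
  Glade: 1 of 3 neighbours < 3, below threshold.
  Marsh: 3 of 4 neighbours ≥ 3, panics.
  Perry: 1 of 3 neighbours < 3, below threshold.
Round 4 — no new panics; cascade stops.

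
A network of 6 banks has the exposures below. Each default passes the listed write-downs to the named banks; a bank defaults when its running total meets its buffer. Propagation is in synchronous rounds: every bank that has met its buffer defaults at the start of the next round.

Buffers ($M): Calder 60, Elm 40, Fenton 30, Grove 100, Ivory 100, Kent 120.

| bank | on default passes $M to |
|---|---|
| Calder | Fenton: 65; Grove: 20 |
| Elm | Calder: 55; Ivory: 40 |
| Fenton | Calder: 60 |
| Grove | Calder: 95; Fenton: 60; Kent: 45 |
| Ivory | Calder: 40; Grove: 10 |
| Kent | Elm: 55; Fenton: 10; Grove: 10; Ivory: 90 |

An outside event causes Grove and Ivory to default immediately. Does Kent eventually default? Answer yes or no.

no

Round 1 — Grove, Ivory default (initial).
  Calder: +95+40 → 135 ≥ 60
  Fenton: +60 → 60 ≥ 30
  Kent: +45 → 45 < 120
Round 2 — Calder, Fenton default.
No further defaults.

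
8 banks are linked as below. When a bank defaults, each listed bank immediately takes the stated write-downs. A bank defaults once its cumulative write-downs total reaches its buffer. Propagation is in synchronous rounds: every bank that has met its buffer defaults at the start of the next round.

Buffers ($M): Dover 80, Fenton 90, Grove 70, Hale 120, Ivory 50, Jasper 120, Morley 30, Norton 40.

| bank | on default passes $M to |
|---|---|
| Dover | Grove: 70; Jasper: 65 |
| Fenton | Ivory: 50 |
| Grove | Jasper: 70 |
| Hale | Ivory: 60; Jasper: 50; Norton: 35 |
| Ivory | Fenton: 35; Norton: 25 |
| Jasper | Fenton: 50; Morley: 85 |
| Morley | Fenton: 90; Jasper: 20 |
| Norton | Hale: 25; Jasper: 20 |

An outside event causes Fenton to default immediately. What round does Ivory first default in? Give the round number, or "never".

2

Round 1 — Fenton defaults (initial).
  Ivory: +50 → 50 ≥ 50
Round 2 — Ivory defaults.
  Norton: +25 → 25 < 40
No further defaults.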